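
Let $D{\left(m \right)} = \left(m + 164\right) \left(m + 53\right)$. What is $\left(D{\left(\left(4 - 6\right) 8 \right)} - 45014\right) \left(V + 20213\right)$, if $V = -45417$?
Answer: $996515752$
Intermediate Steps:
$D{\left(m \right)} = \left(53 + m\right) \left(164 + m\right)$ ($D{\left(m \right)} = \left(164 + m\right) \left(53 + m\right) = \left(53 + m\right) \left(164 + m\right)$)
$\left(D{\left(\left(4 - 6\right) 8 \right)} - 45014\right) \left(V + 20213\right) = \left(\left(8692 + \left(\left(4 - 6\right) 8\right)^{2} + 217 \left(4 - 6\right) 8\right) - 45014\right) \left(-45417 + 20213\right) = \left(\left(8692 + \left(\left(-2\right) 8\right)^{2} + 217 \left(\left(-2\right) 8\right)\right) - 45014\right) \left(-25204\right) = \left(\left(8692 + \left(-16\right)^{2} + 217 \left(-16\right)\right) - 45014\right) \left(-25204\right) = \left(\left(8692 + 256 - 3472\right) - 45014\right) \left(-25204\right) = \left(5476 - 45014\right) \left(-25204\right) = \left(-39538\right) \left(-25204\right) = 996515752$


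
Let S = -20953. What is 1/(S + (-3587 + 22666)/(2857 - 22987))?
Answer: -20130/421802969 ≈ -4.7724e-5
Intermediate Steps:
1/(S + (-3587 + 22666)/(2857 - 22987)) = 1/(-20953 + (-3587 + 22666)/(2857 - 22987)) = 1/(-20953 + 19079/(-20130)) = 1/(-20953 + 19079*(-1/20130)) = 1/(-20953 - 19079/20130) = 1/(-421802969/20130) = -20130/421802969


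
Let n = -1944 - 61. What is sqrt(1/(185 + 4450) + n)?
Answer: I*sqrt(4785984610)/1545 ≈ 44.777*I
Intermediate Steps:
n = -2005
sqrt(1/(185 + 4450) + n) = sqrt(1/(185 + 4450) - 2005) = sqrt(1/4635 - 2005) = sqrt(-9293174/4635) = I*sqrt(4785984610)/1545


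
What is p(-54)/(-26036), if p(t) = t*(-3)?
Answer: -81/13018 ≈ -0.0062222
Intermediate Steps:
p(t) = -3*t
p(-54)/(-26036) = -3*(-54)/(-26036) = 162*(-1/26036) = -81/13018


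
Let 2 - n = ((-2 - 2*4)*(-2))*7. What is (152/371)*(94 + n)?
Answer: -6688/371 ≈ -18.027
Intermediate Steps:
n = -138 (n = 2 - (-2 - 2*4)*(-2)*7 = 2 - (-2 - 8)*(-2)*7 = 2 - (-10*(-2))*7 = 2 - 20*7 = 2 - 1*140 = 2 - 140 = -138)
(152/371)*(94 + n) = (152/371)*(94 - 138) = (152*(1/371))*(-44) = (152/371)*(-44) = -6688/371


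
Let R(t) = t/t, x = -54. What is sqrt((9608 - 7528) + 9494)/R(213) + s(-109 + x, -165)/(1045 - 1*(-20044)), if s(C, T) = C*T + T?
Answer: 26730/21089 + 3*sqrt(1286) ≈ 108.85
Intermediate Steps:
s(C, T) = T + C*T
R(t) = 1
sqrt((9608 - 7528) + 9494)/R(213) + s(-109 + x, -165)/(1045 - 1*(-20044)) = sqrt((9608 - 7528) + 9494)/1 + (-165*(1 + (-109 - 54)))/(1045 - 1*(-20044)) = sqrt(2080 + 9494)*1 + (-165*(1 - 163))/(1045 + 20044) = sqrt(11574)*1 - 165*(-162)/21089 = (3*sqrt(1286))*1 + 26730*(1/21089) = 3*sqrt(1286) + 26730/21089 = 26730/21089 + 3*sqrt(1286)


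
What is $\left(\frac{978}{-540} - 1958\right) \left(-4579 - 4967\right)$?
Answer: $\frac{280625353}{15} \approx 1.8708 \cdot 10^{7}$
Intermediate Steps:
$\left(\frac{978}{-540} - 1958\right) \left(-4579 - 4967\right) = \left(978 \left(- \frac{1}{540}\right) - 1958\right) \left(-9546\right) = \left(- \frac{163}{90} - 1958\right) \left(-9546\right) = \left(- \frac{176383}{90}\right) \left(-9546\right) = \frac{280625353}{15}$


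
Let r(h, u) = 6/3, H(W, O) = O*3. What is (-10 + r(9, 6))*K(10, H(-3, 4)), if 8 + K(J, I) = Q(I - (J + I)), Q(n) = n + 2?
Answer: 128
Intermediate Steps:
H(W, O) = 3*O
r(h, u) = 2 (r(h, u) = (⅓)*6 = 2)
Q(n) = 2 + n
K(J, I) = -6 - J (K(J, I) = -8 + (2 + (I - (J + I))) = -8 + (2 + (I - (I + J))) = -8 + (2 + (I + (-I - J))) = -8 + (2 - J) = -6 - J)
(-10 + r(9, 6))*K(10, H(-3, 4)) = (-10 + 2)*(-6 - 1*10) = -8*(-6 - 10) = -8*(-16) = 128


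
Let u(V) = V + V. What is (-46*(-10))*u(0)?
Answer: 0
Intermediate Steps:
u(V) = 2*V
(-46*(-10))*u(0) = (-46*(-10))*(2*0) = 460*0 = 0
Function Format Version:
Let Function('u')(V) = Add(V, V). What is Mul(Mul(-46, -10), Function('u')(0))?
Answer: 0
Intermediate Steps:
Function('u')(V) = Mul(2, V)
Mul(Mul(-46, -10), Function('u')(0)) = Mul(Mul(-46, -10), Mul(2, 0)) = Mul(460, 0) = 0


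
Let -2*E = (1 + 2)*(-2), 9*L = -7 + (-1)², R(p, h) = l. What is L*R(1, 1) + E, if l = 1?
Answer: 7/3 ≈ 2.3333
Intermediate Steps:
R(p, h) = 1
L = -⅔ (L = (-7 + (-1)²)/9 = (-7 + 1)/9 = (⅑)*(-6) = -⅔ ≈ -0.66667)
E = 3 (E = -(1 + 2)*(-2)/2 = -3*(-2)/2 = -½*(-6) = 3)
L*R(1, 1) + E = -⅔*1 + 3 = -⅔ + 3 = 7/3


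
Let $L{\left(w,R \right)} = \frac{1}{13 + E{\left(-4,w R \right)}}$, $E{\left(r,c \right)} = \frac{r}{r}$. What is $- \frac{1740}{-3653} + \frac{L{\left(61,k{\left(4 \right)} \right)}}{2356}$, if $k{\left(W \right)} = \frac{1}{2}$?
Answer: $\frac{57395813}{120490552} \approx 0.47635$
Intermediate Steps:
$E{\left(r,c \right)} = 1$
$k{\left(W \right)} = \frac{1}{2}$
$L{\left(w,R \right)} = \frac{1}{14}$ ($L{\left(w,R \right)} = \frac{1}{13 + 1} = \frac{1}{14}$)
$- \frac{1740}{-3653} + \frac{L{\left(61,k{\left(4 \right)} \right)}}{2356} = - \frac{1740}{-3653} + \frac{1}{14 \cdot 2356} = \left(-1740\right) \left(- \frac{1}{3653}\right) + \frac{1}{14} \cdot \frac{1}{2356} = \frac{1740}{3653} + \frac{1}{32984} = \frac{57395813}{120490552}$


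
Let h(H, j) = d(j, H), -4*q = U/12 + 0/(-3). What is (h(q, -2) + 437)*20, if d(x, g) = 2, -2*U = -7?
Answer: 8780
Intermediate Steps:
U = 7/2 (U = -1/2*(-7) = 7/2 ≈ 3.5000)
q = -7/96 (q = -((7/2)/12 + 0/(-3))/4 = -((7/2)*(1/12) + 0*(-1/3))/4 = -(7/24 + 0)/4 = -1/4*7/24 = -7/96 ≈ -0.072917)
h(H, j) = 2
(h(q, -2) + 437)*20 = (2 + 437)*20 = 439*20 = 8780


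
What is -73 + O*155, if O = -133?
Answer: -20688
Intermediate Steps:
-73 + O*155 = -73 - 133*155 = -73 - 20615 = -20688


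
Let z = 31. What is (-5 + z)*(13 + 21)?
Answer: 884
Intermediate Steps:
(-5 + z)*(13 + 21) = (-5 + 31)*(13 + 21) = 26*34 = 884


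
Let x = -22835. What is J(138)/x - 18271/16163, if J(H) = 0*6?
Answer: -18271/16163 ≈ -1.1304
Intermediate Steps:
J(H) = 0
J(138)/x - 18271/16163 = 0/(-22835) - 18271/16163 = 0*(-1/22835) - 18271*1/16163 = 0 - 18271/16163 = -18271/16163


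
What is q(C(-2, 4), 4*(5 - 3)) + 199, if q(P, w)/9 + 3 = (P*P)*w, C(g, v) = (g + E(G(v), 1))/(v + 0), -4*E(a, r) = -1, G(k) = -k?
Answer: 5945/32 ≈ 185.78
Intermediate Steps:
E(a, r) = ¼ (E(a, r) = -¼*(-1) = ¼)
C(g, v) = (¼ + g)/v (C(g, v) = (g + ¼)/(v + 0) = (¼ + g)/v)
q(P, w) = -27 + 9*w*P² (q(P, w) = -27 + 9*((P*P)*w) = -27 + 9*(P²*w) = -27 + 9*(w*P²) = -27 + 9*w*P²)
q(C(-2, 4), 4*(5 - 3)) + 199 = (-27 + 9*(4*(5 - 3))*((¼ - 2)/4)²) + 199 = (-27 + 9*(4*2)*((¼)*(-7/4))²) + 199 = (-27 + 9*8*(-7/16)²) + 199 = (-27 + 9*8*(49/256)) + 199 = (-27 + 441/32) + 199 = -423/32 + 199 = 5945/32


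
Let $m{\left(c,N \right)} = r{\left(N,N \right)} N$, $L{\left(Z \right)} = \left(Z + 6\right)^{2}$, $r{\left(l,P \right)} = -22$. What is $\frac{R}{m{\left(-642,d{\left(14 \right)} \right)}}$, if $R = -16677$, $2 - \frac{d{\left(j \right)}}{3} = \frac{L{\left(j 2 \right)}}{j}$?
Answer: $- \frac{12971}{4136} \approx -3.1361$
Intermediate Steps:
$L{\left(Z \right)} = \left(6 + Z\right)^{2}$
$d{\left(j \right)} = 6 - \frac{3 \left(6 + 2 j\right)^{2}}{j}$ ($d{\left(j \right)} = 6 - 3 \frac{\left(6 + j 2\right)^{2}}{j} = 6 - 3 \frac{\left(6 + 2 j\right)^{2}}{j} = 6 - \frac{3 \left(6 + 2 j\right)^{2}}{j}$)
$m{\left(c,N \right)} = - 22 N$
$\frac{R}{m{\left(-642,d{\left(14 \right)} \right)}} = - \frac{16677}{\left(-22\right) \left(6 - \frac{12 \left(3 + 14\right)^{2}}{14}\right)} = - \frac{16677}{\left(-22\right) \left(6 - \frac{6 \cdot 17^{2}}{7}\right)} = - \frac{16677}{\left(-22\right) \left(6 - \frac{6}{7} \cdot 289\right)} = - \frac{16677}{\left(-22\right) \left(6 - \frac{1734}{7}\right)} = - \frac{16677}{\left(-22\right) \left(- \frac{1692}{7}\right)} = - \frac{16677}{\frac{37224}{7}} = \left(-16677\right) \frac{7}{37224} = - \frac{12971}{4136}$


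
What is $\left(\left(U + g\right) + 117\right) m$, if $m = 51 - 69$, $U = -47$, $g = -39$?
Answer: $-558$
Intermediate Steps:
$m = -18$
$\left(\left(U + g\right) + 117\right) m = \left(\left(-47 - 39\right) + 117\right) \left(-18\right) = \left(-86 + 117\right) \left(-18\right) = 31 \left(-18\right) = -558$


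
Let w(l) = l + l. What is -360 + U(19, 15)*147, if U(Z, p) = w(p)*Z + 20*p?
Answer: 127530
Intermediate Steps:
w(l) = 2*l
U(Z, p) = 20*p + 2*Z*p (U(Z, p) = (2*p)*Z + 20*p = 2*Z*p + 20*p = 20*p + 2*Z*p)
-360 + U(19, 15)*147 = -360 + (2*15*(10 + 19))*147 = -360 + (2*15*29)*147 = -360 + 870*147 = -360 + 127890 = 127530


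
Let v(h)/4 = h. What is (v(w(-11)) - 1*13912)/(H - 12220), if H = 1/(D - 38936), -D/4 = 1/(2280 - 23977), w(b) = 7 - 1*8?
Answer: 11756158703408/10323387443057 ≈ 1.1388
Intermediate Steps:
w(b) = -1 (w(b) = 7 - 8 = -1)
D = 4/21697 (D = -4/(2280 - 23977) = -4/(-21697) = -4*(-1/21697) = 4/21697 ≈ 0.00018436)
v(h) = 4*h
H = -21697/844794388 (H = 1/(4/21697 - 38936) = 1/(-844794388/21697) = -21697/844794388 ≈ -2.5683e-5)
(v(w(-11)) - 1*13912)/(H - 12220) = (4*(-1) - 1*13912)/(-21697/844794388 - 12220) = (-4 - 13912)/(-10323387443057/844794388) = -13916*(-844794388/10323387443057) = 11756158703408/10323387443057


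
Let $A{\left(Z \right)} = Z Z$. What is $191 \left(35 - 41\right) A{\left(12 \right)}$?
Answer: $-165024$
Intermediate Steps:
$A{\left(Z \right)} = Z^{2}$
$191 \left(35 - 41\right) A{\left(12 \right)} = 191 \left(35 - 41\right) 12^{2} = 191 \left(-6\right) 144 = \left(-1146\right) 144 = -165024$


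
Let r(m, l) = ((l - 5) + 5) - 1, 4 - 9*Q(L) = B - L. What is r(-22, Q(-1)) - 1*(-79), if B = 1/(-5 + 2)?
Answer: 2116/27 ≈ 78.370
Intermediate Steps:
B = -⅓ (B = 1/(-3) = -⅓ ≈ -0.33333)
Q(L) = 13/27 + L/9 (Q(L) = 4/9 - (-⅓ - L)/9 = 4/9 + (1/27 + L/9) = 13/27 + L/9)
r(m, l) = -1 + l (r(m, l) = ((-5 + l) + 5) - 1 = l - 1 = -1 + l)
r(-22, Q(-1)) - 1*(-79) = (-1 + (13/27 + (⅑)*(-1))) - 1*(-79) = (-1 + (13/27 - ⅑)) + 79 = (-1 + 10/27) + 79 = -17/27 + 79 = 2116/27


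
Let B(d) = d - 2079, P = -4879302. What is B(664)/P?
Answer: 1415/4879302 ≈ 0.00029000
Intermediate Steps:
B(d) = -2079 + d
B(664)/P = (-2079 + 664)/(-4879302) = -1415*(-1/4879302) = 1415/4879302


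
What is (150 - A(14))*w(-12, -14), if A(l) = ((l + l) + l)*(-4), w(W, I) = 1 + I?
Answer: -4134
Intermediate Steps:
A(l) = -12*l (A(l) = (2*l + l)*(-4) = (3*l)*(-4) = -12*l)
(150 - A(14))*w(-12, -14) = (150 - (-12)*14)*(1 - 14) = (150 - 1*(-168))*(-13) = (150 + 168)*(-13) = 318*(-13) = -4134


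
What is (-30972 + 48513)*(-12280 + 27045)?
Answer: 258992865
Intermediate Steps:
(-30972 + 48513)*(-12280 + 27045) = 17541*14765 = 258992865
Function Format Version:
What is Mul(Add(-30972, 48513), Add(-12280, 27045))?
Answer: 258992865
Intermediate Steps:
Mul(Add(-30972, 48513), Add(-12280, 27045)) = Mul(17541, 14765) = 258992865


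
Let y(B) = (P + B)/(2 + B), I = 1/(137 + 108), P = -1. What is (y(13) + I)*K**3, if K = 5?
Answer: 4925/49 ≈ 100.51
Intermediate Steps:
I = 1/245 ≈ 0.0040816
y(B) = (-1 + B)/(2 + B)
(y(13) + I)*K**3 = ((-1 + 13)/(2 + 13) + 1/245)*5**3 = (12/15 + 1/245)*125 = ((1/15)*12 + 1/245)*125 = (4/5 + 1/245)*125 = (197/245)*125 = 4925/49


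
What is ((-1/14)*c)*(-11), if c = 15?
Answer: 165/14 ≈ 11.786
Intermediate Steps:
((-1/14)*c)*(-11) = (-1/14*15)*(-11) = (-1*1/14*15)*(-11) = -1/14*15*(-11) = -15/14*(-11) = 165/14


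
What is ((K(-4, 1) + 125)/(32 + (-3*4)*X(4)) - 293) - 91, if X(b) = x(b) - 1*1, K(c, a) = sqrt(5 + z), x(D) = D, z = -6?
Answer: -1661/4 - I/4 ≈ -415.25 - 0.25*I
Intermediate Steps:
K(c, a) = I (K(c, a) = sqrt(5 - 6) = sqrt(-1) = I)
X(b) = -1 + b (X(b) = b - 1*1 = b - 1 = -1 + b)
((K(-4, 1) + 125)/(32 + (-3*4)*X(4)) - 293) - 91 = ((I + 125)/(32 + (-3*4)*(-1 + 4)) - 293) - 91 = ((125 + I)/(32 - 12*3) - 293) - 91 = ((125 + I)/(32 - 36) - 293) - 91 = ((125 + I)/(-4) - 293) - 91 = ((125 + I)*(-1/4) - 293) - 91 = ((-125/4 - I/4) - 293) - 91 = (-1297/4 - I/4) - 91 = -1661/4 - I/4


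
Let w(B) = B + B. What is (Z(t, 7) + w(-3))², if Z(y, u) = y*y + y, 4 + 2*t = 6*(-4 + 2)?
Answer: 2500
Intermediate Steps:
w(B) = 2*B
t = -8 (t = -2 + (6*(-4 + 2))/2 = -2 + (6*(-2))/2 = -2 + (½)*(-12) = -2 - 6 = -8)
Z(y, u) = y + y² (Z(y, u) = y² + y = y + y²)
(Z(t, 7) + w(-3))² = (-8*(1 - 8) + 2*(-3))² = (-8*(-7) - 6)² = (56 - 6)² = 50² = 2500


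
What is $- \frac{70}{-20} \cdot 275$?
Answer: $\frac{1925}{2} \approx 962.5$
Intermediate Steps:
$- \frac{70}{-20} \cdot 275 = \left(-70\right) \left(- \frac{1}{20}\right) 275 = \frac{7}{2} \cdot 275 = \frac{1925}{2}$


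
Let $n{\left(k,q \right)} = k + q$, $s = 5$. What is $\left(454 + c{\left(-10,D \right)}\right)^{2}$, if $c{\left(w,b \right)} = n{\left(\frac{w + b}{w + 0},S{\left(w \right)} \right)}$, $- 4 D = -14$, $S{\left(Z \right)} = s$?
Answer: $\frac{84511249}{400} \approx 2.1128 \cdot 10^{5}$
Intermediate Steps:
$S{\left(Z \right)} = 5$
$D = \frac{7}{2}$ ($D = \left(- \frac{1}{4}\right) \left(-14\right) = \frac{7}{2} \approx 3.5$)
$c{\left(w,b \right)} = 5 + \frac{b + w}{w}$ ($c{\left(w,b \right)} = \frac{w + b}{w + 0} + 5 = \frac{b + w}{w} + 5 = 5 + \frac{b + w}{w}$)
$\left(454 + c{\left(-10,D \right)}\right)^{2} = \left(454 + \left(6 + \frac{7}{2 \left(-10\right)}\right)\right)^{2} = \left(454 + \left(6 + \frac{7}{2} \left(- \frac{1}{10}\right)\right)\right)^{2} = \left(454 + \left(6 - \frac{7}{20}\right)\right)^{2} = \left(454 + \frac{113}{20}\right)^{2} = \left(\frac{9193}{20}\right)^{2} = \frac{84511249}{400}$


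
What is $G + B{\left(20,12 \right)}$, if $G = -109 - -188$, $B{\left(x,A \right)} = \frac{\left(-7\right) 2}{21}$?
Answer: $\frac{235}{3} \approx 78.333$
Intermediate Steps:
$B{\left(x,A \right)} = - \frac{2}{3}$ ($B{\left(x,A \right)} = \left(-14\right) \frac{1}{21} = - \frac{2}{3}$)
$G = 79$ ($G = -109 + 188 = 79$)
$G + B{\left(20,12 \right)} = 79 - \frac{2}{3} = \frac{235}{3}$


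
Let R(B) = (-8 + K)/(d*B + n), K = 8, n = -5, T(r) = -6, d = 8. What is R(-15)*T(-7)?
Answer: 0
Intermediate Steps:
R(B) = 0 (R(B) = (-8 + 8)/(8*B - 5) = 0/(-5 + 8*B) = 0)
R(-15)*T(-7) = 0*(-6) = 0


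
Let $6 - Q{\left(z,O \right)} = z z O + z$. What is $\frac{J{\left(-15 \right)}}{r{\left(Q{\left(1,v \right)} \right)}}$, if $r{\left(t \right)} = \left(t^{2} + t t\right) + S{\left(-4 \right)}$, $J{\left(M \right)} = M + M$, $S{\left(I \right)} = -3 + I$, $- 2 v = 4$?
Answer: $- \frac{30}{91} \approx -0.32967$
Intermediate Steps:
$v = -2$ ($v = \left(- \frac{1}{2}\right) 4 = -2$)
$Q{\left(z,O \right)} = 6 - z - O z^{2}$ ($Q{\left(z,O \right)} = 6 - \left(z z O + z\right) = 6 - \left(z^{2} O + z\right) = 6 - \left(O z^{2} + z\right) = 6 - \left(z + O z^{2}\right) = 6 - z - O z^{2}$)
$J{\left(M \right)} = 2 M$
$r{\left(t \right)} = -7 + 2 t^{2}$ ($r{\left(t \right)} = \left(t^{2} + t t\right) - 7 = \left(t^{2} + t^{2}\right) - 7 = 2 t^{2} - 7 = -7 + 2 t^{2}$)
$\frac{J{\left(-15 \right)}}{r{\left(Q{\left(1,v \right)} \right)}} = \frac{2 \left(-15\right)}{-7 + 2 \left(6 - 1 - - 2 \cdot 1^{2}\right)^{2}} = - \frac{30}{-7 + 2 \left(6 - 1 - \left(-2\right) 1\right)^{2}} = - \frac{30}{-7 + 2 \left(6 - 1 + 2\right)^{2}} = - \frac{30}{-7 + 2 \cdot 7^{2}} = - \frac{30}{-7 + 2 \cdot 49} = - \frac{30}{-7 + 98} = - \frac{30}{91}$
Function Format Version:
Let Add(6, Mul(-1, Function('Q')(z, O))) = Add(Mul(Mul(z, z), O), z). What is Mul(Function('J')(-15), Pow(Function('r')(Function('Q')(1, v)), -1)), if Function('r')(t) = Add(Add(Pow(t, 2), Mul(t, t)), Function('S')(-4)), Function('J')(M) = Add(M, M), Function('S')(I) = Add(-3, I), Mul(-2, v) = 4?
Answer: Rational(-30, 91) ≈ -0.32967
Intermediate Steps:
v = -2 (v = Mul(Rational(-1, 2), 4) = -2)
Function('Q')(z, O) = Add(6, Mul(-1, z), Mul(-1, O, Pow(z, 2))) (Function('Q')(z, O) = Add(6, Mul(-1, Add(Mul(Mul(z, z), O), z))) = Add(6, Mul(-1, Add(Mul(Pow(z, 2), O), z))) = Add(6, Mul(-1, Add(Mul(O, Pow(z, 2)), z))) = Add(6, Mul(-1, Add(z, Mul(O, Pow(z, 2))))) = Add(6, Add(Mul(-1, z), Mul(-1, O, Pow(z, 2)))) = Add(6, Mul(-1, z), Mul(-1, O, Pow(z, 2))))
Function('J')(M) = Mul(2, M)
Function('r')(t) = Add(-7, Mul(2, Pow(t, 2))) (Function('r')(t) = Add(Add(Pow(t, 2), Mul(t, t)), Add(-3, -4)) = Add(Add(Pow(t, 2), Pow(t, 2)), -7) = Add(Mul(2, Pow(t, 2)), -7) = Add(-7, Mul(2, Pow(t, 2))))
Mul(Function('J')(-15), Pow(Function('r')(Function('Q')(1, v)), -1)) = Mul(Mul(2, -15), Pow(Add(-7, Mul(2, Pow(Add(6, Mul(-1, 1), Mul(-1, -2, Pow(1, 2))), 2))), -1)) = Mul(-30, Pow(Add(-7, Mul(2, Pow(Add(6, -1, Mul(-1, -2, 1)), 2))), -1)) = Mul(-30, Pow(Add(-7, Mul(2, Pow(Add(6, -1, 2), 2))), -1)) = Mul(-30, Pow(Add(-7, Mul(2, Pow(7, 2))), -1)) = Mul(-30, Pow(Add(-7, Mul(2, 49)), -1)) = Mul(-30, Pow(Add(-7, 98), -1)) = Mul(-30, Pow(91, -1)) = Mul(-30, Rational(1, 91)) = Rational(-30, 91)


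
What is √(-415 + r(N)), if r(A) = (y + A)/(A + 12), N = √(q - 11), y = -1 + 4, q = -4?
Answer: 3*√((-553 - 46*I*√15)/(12 + I*√15)) ≈ 0.0053828 + 20.364*I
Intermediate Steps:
y = 3
N = I*√15 (N = √(-4 - 11) = √(-15) = I*√15 ≈ 3.873*I)
r(A) = (3 + A)/(12 + A) (r(A) = (3 + A)/(A + 12) = (3 + A)/(12 + A))
√(-415 + r(N)) = √(-415 + (3 + I*√15)/(12 + I*√15))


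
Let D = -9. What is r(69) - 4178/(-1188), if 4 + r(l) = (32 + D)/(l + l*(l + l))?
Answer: -39695/82566 ≈ -0.48077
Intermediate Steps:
r(l) = -4 + 23/(l + 2*l²) (r(l) = -4 + (32 - 9)/(l + l*(l + l)) = -4 + 23/(l + l*(2*l)) = -4 + 23/(l + 2*l²))
r(69) - 4178/(-1188) = (23 - 8*69² - 4*69)/(69*(1 + 2*69)) - 4178/(-1188) = (23 - 8*4761 - 276)/(69*(1 + 138)) - 4178*(-1)/1188 = (1/69)*(23 - 38088 - 276)/139 - 1*(-2089/594) = (1/69)*(1/139)*(-38341) + 2089/594 = -1667/417 + 2089/594 = -39695/82566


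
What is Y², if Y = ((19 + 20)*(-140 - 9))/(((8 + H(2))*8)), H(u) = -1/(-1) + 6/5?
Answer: 93799225/18496 ≈ 5071.3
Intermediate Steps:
H(u) = 11/5 (H(u) = -1*(-1) + 6*(⅕) = 1 + 6/5 = 11/5)
Y = -9685/136 (Y = ((19 + 20)*(-140 - 9))/(((8 + 11/5)*8)) = (39*(-149))/(((51/5)*8)) = -5811/408/5 = -5811*5/408 = -9685/136 ≈ -71.213)
Y² = (-9685/136)² = 93799225/18496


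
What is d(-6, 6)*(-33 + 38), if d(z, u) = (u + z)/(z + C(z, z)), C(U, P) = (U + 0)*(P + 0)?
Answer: 0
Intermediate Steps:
C(U, P) = P*U (C(U, P) = U*P = P*U)
d(z, u) = (u + z)/(z + z²) (d(z, u) = (u + z)/(z + z*z) = (u + z)/(z + z²))
d(-6, 6)*(-33 + 38) = ((6 - 6)/((-6)*(1 - 6)))*(-33 + 38) = -⅙*0/(-5)*5 = -⅙*(-⅕)*0*5 = 0*5 = 0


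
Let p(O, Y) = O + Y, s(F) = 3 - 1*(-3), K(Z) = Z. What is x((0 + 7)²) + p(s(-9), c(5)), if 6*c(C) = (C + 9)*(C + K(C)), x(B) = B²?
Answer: 7291/3 ≈ 2430.3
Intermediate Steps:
s(F) = 6 (s(F) = 3 + 3 = 6)
c(C) = C*(9 + C)/3 (c(C) = ((C + 9)*(C + C))/6 = ((9 + C)*(2*C))/6 = (2*C*(9 + C))/6 = C*(9 + C)/3)
x((0 + 7)²) + p(s(-9), c(5)) = ((0 + 7)²)² + (6 + (⅓)*5*(9 + 5)) = (7²)² + (6 + (⅓)*5*14) = 49² + (6 + 70/3) = 2401 + 88/3 = 7291/3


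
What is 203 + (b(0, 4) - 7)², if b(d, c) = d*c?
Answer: 252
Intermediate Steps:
b(d, c) = c*d
203 + (b(0, 4) - 7)² = 203 + (4*0 - 7)² = 203 + (0 - 7)² = 203 + (-7)² = 203 + 49 = 252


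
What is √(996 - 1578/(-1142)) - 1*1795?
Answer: -1795 + √325187355/571 ≈ -1763.4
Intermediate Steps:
√(996 - 1578/(-1142)) - 1*1795 = √(996 - 1578*(-1/1142)) - 1795 = √(996 + 789/571) - 1795 = √(569505/571) - 1795 = √325187355/571 - 1795 = -1795 + √325187355/571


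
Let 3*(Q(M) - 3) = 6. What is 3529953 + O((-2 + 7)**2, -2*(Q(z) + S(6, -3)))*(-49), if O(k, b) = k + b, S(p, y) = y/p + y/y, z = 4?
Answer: 3529267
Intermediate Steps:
S(p, y) = 1 + y/p (S(p, y) = y/p + 1 = 1 + y/p)
Q(M) = 5 (Q(M) = 3 + (1/3)*6 = 3 + 2 = 5)
O(k, b) = b + k
3529953 + O((-2 + 7)**2, -2*(Q(z) + S(6, -3)))*(-49) = 3529953 + (-2*(5 + (6 - 3)/6) + (-2 + 7)**2)*(-49) = 3529953 + (-2*(5 + (1/6)*3) + 5**2)*(-49) = 3529953 + (-2*(5 + 1/2) + 25)*(-49) = 3529953 + (-2*11/2 + 25)*(-49) = 3529953 + (-11 + 25)*(-49) = 3529953 + 14*(-49) = 3529953 - 686 = 3529267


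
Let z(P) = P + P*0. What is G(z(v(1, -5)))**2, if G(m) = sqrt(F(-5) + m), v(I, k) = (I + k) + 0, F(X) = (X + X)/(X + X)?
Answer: -3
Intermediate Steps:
F(X) = 1 (F(X) = (2*X)/((2*X)) = (2*X)*(1/(2*X)) = 1)
v(I, k) = I + k
z(P) = P (z(P) = P + 0 = P)
G(m) = sqrt(1 + m)
G(z(v(1, -5)))**2 = (sqrt(1 + (1 - 5)))**2 = (sqrt(1 - 4))**2 = (sqrt(-3))**2 = (I*sqrt(3))**2 = -3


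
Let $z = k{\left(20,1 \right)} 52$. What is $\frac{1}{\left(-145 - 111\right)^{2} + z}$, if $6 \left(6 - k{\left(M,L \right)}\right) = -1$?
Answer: $\frac{3}{197570} \approx 1.5184 \cdot 10^{-5}$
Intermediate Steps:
$k{\left(M,L \right)} = \frac{37}{6}$ ($k{\left(M,L \right)} = 6 - - \frac{1}{6} = 6 + \frac{1}{6} = \frac{37}{6}$)
$z = \frac{962}{3}$ ($z = \frac{37}{6} \cdot 52 = \frac{962}{3} \approx 320.67$)
$\frac{1}{\left(-145 - 111\right)^{2} + z} = \frac{1}{\left(-145 - 111\right)^{2} + \frac{962}{3}} = \frac{1}{\left(-256\right)^{2} + \frac{962}{3}} = \frac{1}{65536 + \frac{962}{3}} = \frac{1}{\frac{197570}{3}} = \frac{3}{197570}$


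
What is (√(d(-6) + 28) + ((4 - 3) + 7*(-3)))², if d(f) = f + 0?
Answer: (20 - √22)² ≈ 234.38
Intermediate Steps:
d(f) = f
(√(d(-6) + 28) + ((4 - 3) + 7*(-3)))² = (√(-6 + 28) + ((4 - 3) + 7*(-3)))² = (√22 + (1 - 21))² = (√22 - 20)² = (-20 + √22)²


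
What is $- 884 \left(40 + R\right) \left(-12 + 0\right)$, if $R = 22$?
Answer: $657696$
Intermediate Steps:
$- 884 \left(40 + R\right) \left(-12 + 0\right) = - 884 \left(40 + 22\right) \left(-12 + 0\right) = - 884 \cdot 62 \left(-12\right) = \left(-884\right) \left(-744\right) = 657696$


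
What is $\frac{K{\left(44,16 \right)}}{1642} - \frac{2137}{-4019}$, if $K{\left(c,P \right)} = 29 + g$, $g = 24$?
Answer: $\frac{3721961}{6599198} \approx 0.564$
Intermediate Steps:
$K{\left(c,P \right)} = 53$ ($K{\left(c,P \right)} = 29 + 24 = 53$)
$\frac{K{\left(44,16 \right)}}{1642} - \frac{2137}{-4019} = \frac{53}{1642} - \frac{2137}{-4019} = 53 \cdot \frac{1}{1642} - - \frac{2137}{4019} = \frac{53}{1642} + \frac{2137}{4019} = \frac{3721961}{6599198}$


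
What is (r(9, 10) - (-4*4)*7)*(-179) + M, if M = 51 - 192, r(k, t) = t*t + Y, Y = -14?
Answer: -35583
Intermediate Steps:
r(k, t) = -14 + t² (r(k, t) = t*t - 14 = t² - 14 = -14 + t²)
M = -141
(r(9, 10) - (-4*4)*7)*(-179) + M = ((-14 + 10²) - (-4*4)*7)*(-179) - 141 = ((-14 + 100) - (-16)*7)*(-179) - 141 = (86 - 1*(-112))*(-179) - 141 = (86 + 112)*(-179) - 141 = 198*(-179) - 141 = -35442 - 141 = -35583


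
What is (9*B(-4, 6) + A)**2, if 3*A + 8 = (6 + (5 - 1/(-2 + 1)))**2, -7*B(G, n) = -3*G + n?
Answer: 217156/441 ≈ 492.42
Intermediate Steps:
B(G, n) = -n/7 + 3*G/7 (B(G, n) = -(-3*G + n)/7 = -(n - 3*G)/7 = -n/7 + 3*G/7)
A = 136/3 (A = -8/3 + (6 + (5 - 1/(-2 + 1)))**2/3 = -8/3 + (6 + (5 - 1/(-1)))**2/3 = -8/3 + (6 + (5 - 1*(-1)))**2/3 = -8/3 + (6 + (5 + 1))**2/3 = -8/3 + (6 + 6)**2/3 = -8/3 + (1/3)*12**2 = -8/3 + (1/3)*144 = -8/3 + 48 = 136/3 ≈ 45.333)
(9*B(-4, 6) + A)**2 = (9*(-1/7*6 + (3/7)*(-4)) + 136/3)**2 = (9*(-6/7 - 12/7) + 136/3)**2 = (9*(-18/7) + 136/3)**2 = (-162/7 + 136/3)**2 = (466/21)**2 = 217156/441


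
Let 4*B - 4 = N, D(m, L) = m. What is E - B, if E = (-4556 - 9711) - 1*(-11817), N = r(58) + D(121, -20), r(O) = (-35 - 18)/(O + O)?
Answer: -1151247/464 ≈ -2481.1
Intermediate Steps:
r(O) = -53/(2*O) (r(O) = -53*1/(2*O) = -53/(2*O))
N = 13983/116 (N = -53/2/58 + 121 = -53/2*1/58 + 121 = -53/116 + 121 = 13983/116 ≈ 120.54)
B = 14447/464 (B = 1 + (1/4)*(13983/116) = 1 + 13983/464 = 14447/464 ≈ 31.136)
E = -2450 (E = -14267 + 11817 = -2450)
E - B = -2450 - 1*14447/464 = -2450 - 14447/464 = -1151247/464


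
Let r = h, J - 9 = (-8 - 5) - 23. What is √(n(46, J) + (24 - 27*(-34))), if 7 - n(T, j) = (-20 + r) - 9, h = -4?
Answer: √982 ≈ 31.337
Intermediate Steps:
J = -27 (J = 9 + ((-8 - 5) - 23) = 9 + (-13 - 23) = 9 - 36 = -27)
r = -4
n(T, j) = 40 (n(T, j) = 7 - ((-20 - 4) - 9) = 7 - (-24 - 9) = 7 - 1*(-33) = 7 + 33 = 40)
√(n(46, J) + (24 - 27*(-34))) = √(40 + (24 - 27*(-34))) = √(40 + (24 + 918)) = √(40 + 942) = √982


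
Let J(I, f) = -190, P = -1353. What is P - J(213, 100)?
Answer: -1163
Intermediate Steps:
P - J(213, 100) = -1353 - 1*(-190) = -1353 + 190 = -1163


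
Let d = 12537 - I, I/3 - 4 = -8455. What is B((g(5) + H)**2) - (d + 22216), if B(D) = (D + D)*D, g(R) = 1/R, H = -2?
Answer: -37553128/625 ≈ -60085.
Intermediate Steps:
I = -25353 (I = 12 + 3*(-8455) = 12 - 25365 = -25353)
g(R) = 1/R
d = 37890 (d = 12537 - 1*(-25353) = 12537 + 25353 = 37890)
B(D) = 2*D**2 (B(D) = (2*D)*D = 2*D**2)
B((g(5) + H)**2) - (d + 22216) = 2*((1/5 - 2)**2)**2 - (37890 + 22216) = 2*((1/5 - 2)**2)**2 - 1*60106 = 2*((-9/5)**2)**2 - 60106 = 2*(81/25)**2 - 60106 = 2*(6561/625) - 60106 = 13122/625 - 60106 = -37553128/625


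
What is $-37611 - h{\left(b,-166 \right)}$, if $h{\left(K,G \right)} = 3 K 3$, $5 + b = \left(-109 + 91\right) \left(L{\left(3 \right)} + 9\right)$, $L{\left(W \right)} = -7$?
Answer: $-37242$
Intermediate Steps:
$b = -41$ ($b = -5 + \left(-109 + 91\right) \left(-7 + 9\right) = -5 - 36 = -41$)
$h{\left(K,G \right)} = 9 K$
$-37611 - h{\left(b,-166 \right)} = -37611 - 9 \left(-41\right) = -37611 - -369 = -37611 + 369 = -37242$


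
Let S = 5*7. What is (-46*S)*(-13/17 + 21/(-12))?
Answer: 137655/34 ≈ 4048.7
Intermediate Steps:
S = 35
(-46*S)*(-13/17 + 21/(-12)) = (-46*35)*(-13/17 + 21/(-12)) = -1610*(-13*1/17 + 21*(-1/12)) = -1610*(-13/17 - 7/4) = -1610*(-171/68) = 137655/34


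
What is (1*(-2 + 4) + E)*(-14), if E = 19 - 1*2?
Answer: -266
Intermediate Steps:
E = 17 (E = 19 - 2 = 17)
(1*(-2 + 4) + E)*(-14) = (1*(-2 + 4) + 17)*(-14) = (1*2 + 17)*(-14) = (2 + 17)*(-14) = 19*(-14) = -266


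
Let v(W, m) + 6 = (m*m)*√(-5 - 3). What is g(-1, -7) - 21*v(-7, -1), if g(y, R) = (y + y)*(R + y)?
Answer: 142 - 42*I*√2 ≈ 142.0 - 59.397*I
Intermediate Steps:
v(W, m) = -6 + 2*I*√2*m² (v(W, m) = -6 + (m*m)*√(-5 - 3) = -6 + m²*√(-8) = -6 + m²*(2*I*√2) = -6 + 2*I*√2*m²)
g(y, R) = 2*y*(R + y) (g(y, R) = (2*y)*(R + y) = 2*y*(R + y))
g(-1, -7) - 21*v(-7, -1) = 2*(-1)*(-7 - 1) - 21*(-6 + 2*I*√2*(-1)²) = 2*(-1)*(-8) - 21*(-6 + 2*I*√2*1) = 16 - 21*(-6 + 2*I*√2) = 16 + (126 - 42*I*√2) = 142 - 42*I*√2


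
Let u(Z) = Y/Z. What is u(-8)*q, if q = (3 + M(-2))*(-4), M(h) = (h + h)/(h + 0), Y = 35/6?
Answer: 175/12 ≈ 14.583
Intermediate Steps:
Y = 35/6 (Y = 35*(1/6) = 35/6 ≈ 5.8333)
M(h) = 2 (M(h) = (2*h)/h = 2)
u(Z) = 35/(6*Z)
q = -20 (q = (3 + 2)*(-4) = 5*(-4) = -20)
u(-8)*q = ((35/6)/(-8))*(-20) = ((35/6)*(-1/8))*(-20) = -35/48*(-20) = 175/12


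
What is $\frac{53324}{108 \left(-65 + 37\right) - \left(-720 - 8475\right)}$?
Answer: $\frac{53324}{6171} \approx 8.6411$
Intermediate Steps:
$\frac{53324}{108 \left(-65 + 37\right) - \left(-720 - 8475\right)} = \frac{53324}{108 \left(-28\right) - \left(-720 - 8475\right)} = \frac{53324}{-3024 - -9195} = \frac{53324}{-3024 + 9195} = \frac{53324}{6171}$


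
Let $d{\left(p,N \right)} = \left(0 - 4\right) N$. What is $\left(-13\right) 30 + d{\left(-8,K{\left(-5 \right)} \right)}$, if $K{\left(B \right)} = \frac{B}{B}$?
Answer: $-394$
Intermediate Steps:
$K{\left(B \right)} = 1$
$d{\left(p,N \right)} = - 4 N$
$\left(-13\right) 30 + d{\left(-8,K{\left(-5 \right)} \right)} = \left(-13\right) 30 - 4 = -390 - 4 = -394$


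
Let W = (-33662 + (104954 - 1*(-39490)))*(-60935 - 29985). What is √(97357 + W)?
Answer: I*√10072202083 ≈ 1.0036e+5*I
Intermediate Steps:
W = -10072299440 (W = (-33662 + (104954 + 39490))*(-90920) = (-33662 + 144444)*(-90920) = 110782*(-90920) = -10072299440)
√(97357 + W) = √(97357 - 10072299440) = √(-10072202083) = I*√10072202083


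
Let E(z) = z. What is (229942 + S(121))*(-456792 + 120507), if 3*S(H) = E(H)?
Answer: -77339608965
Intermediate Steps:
S(H) = H/3
(229942 + S(121))*(-456792 + 120507) = (229942 + (1/3)*121)*(-456792 + 120507) = (229942 + 121/3)*(-336285) = (689947/3)*(-336285) = -77339608965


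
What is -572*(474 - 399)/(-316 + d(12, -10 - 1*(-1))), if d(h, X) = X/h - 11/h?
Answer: 128700/953 ≈ 135.05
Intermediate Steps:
d(h, X) = -11/h + X/h
-572*(474 - 399)/(-316 + d(12, -10 - 1*(-1))) = -572*(474 - 399)/(-316 + (-11 + (-10 - 1*(-1)))/12) = -572*75/(-316 + (-11 + (-10 + 1))/12) = -572*75/(-316 + (-11 - 9)/12) = -572*75/(-316 + (1/12)*(-20)) = -572*75/(-316 - 5/3) = -572/((-953/3*1/75)) = -572/(-953/225) = -572*(-225/953) = 128700/953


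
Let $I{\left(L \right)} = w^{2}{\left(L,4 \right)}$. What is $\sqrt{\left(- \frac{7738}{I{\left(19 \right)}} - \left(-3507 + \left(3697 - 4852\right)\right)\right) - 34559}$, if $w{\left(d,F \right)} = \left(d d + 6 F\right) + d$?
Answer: $\frac{i \sqrt{4879676490}}{404} \approx 172.91 i$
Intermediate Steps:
$w{\left(d,F \right)} = d + d^{2} + 6 F$ ($w{\left(d,F \right)} = \left(d^{2} + 6 F\right) + d = d + d^{2} + 6 F$)
$I{\left(L \right)} = \left(24 + L + L^{2}\right)^{2}$ ($I{\left(L \right)} = \left(L + L^{2} + 6 \cdot 4\right)^{2} = \left(L + L^{2} + 24\right)^{2} = \left(24 + L + L^{2}\right)^{2}$)
$\sqrt{\left(- \frac{7738}{I{\left(19 \right)}} - \left(-3507 + \left(3697 - 4852\right)\right)\right) - 34559} = \sqrt{\left(- \frac{7738}{\left(24 + 19 + 19^{2}\right)^{2}} - \left(-3507 + \left(3697 - 4852\right)\right)\right) - 34559} = \sqrt{\left(- \frac{7738}{\left(24 + 19 + 361\right)^{2}} - \left(-3507 + \left(3697 - 4852\right)\right)\right) - 34559} = \sqrt{\left(- \frac{7738}{404^{2}} - \left(-3507 - 1155\right)\right) - 34559} = \sqrt{\left(- \frac{7738}{163216} - -4662\right) - 34559} = \sqrt{\left(\left(-7738\right) \frac{1}{163216} + 4662\right) - 34559} = \sqrt{\left(- \frac{3869}{81608} + 4662\right) - 34559} = \sqrt{\frac{380452627}{81608} - 34559} = \sqrt{- \frac{2439838245}{81608}} = \frac{i \sqrt{4879676490}}{404}$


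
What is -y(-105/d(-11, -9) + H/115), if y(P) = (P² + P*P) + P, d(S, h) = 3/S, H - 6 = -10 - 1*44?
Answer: -3917141163/13225 ≈ -2.9619e+5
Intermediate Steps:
H = -48 (H = 6 + (-10 - 1*44) = 6 + (-10 - 44) = 6 - 54 = -48)
y(P) = P + 2*P² (y(P) = (P² + P²) + P = 2*P² + P = P + 2*P²)
-y(-105/d(-11, -9) + H/115) = -(-105/(3/(-11)) - 48/115)*(1 + 2*(-105/(3/(-11)) - 48/115)) = -(-105/(3*(-1/11)) - 48*1/115)*(1 + 2*(-105/(3*(-1/11)) - 48*1/115)) = -(-105/(-3/11) - 48/115)*(1 + 2*(-105/(-3/11) - 48/115)) = -(-105*(-11/3) - 48/115)*(1 + 2*(-105*(-11/3) - 48/115)) = -(385 - 48/115)*(1 + 2*(385 - 48/115)) = -44227*(1 + 2*(44227/115))/115 = -44227*(1 + 88454/115)/115 = -44227*88569/(115*115) = -1*3917141163/13225 = -3917141163/13225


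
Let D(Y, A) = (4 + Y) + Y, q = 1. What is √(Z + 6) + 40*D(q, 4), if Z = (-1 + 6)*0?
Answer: 240 + √6 ≈ 242.45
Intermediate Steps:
Z = 0 (Z = 5*0 = 0)
D(Y, A) = 4 + 2*Y
√(Z + 6) + 40*D(q, 4) = √(0 + 6) + 40*(4 + 2*1) = √6 + 40*(4 + 2) = √6 + 40*6 = √6 + 240 = 240 + √6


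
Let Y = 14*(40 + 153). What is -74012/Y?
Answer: -37006/1351 ≈ -27.392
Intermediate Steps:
Y = 2702 (Y = 14*193 = 2702)
-74012/Y = -74012/2702 = -74012*1/2702 = -37006/1351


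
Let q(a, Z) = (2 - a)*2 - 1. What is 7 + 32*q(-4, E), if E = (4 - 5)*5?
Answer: 359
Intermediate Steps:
E = -5 (E = -1*5 = -5)
q(a, Z) = 3 - 2*a (q(a, Z) = (4 - 2*a) - 1 = 3 - 2*a)
7 + 32*q(-4, E) = 7 + 32*(3 - 2*(-4)) = 7 + 32*(3 + 8) = 7 + 32*11 = 7 + 352 = 359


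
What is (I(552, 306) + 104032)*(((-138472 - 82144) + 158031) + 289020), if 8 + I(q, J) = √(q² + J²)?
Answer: 23554674440 + 1358610*√11065 ≈ 2.3698e+10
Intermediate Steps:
I(q, J) = -8 + √(J² + q²) (I(q, J) = -8 + √(q² + J²) = -8 + √(J² + q²))
(I(552, 306) + 104032)*(((-138472 - 82144) + 158031) + 289020) = ((-8 + √(306² + 552²)) + 104032)*(((-138472 - 82144) + 158031) + 289020) = ((-8 + √(93636 + 304704)) + 104032)*((-220616 + 158031) + 289020) = ((-8 + √398340) + 104032)*(-62585 + 289020) = ((-8 + 6*√11065) + 104032)*226435 = (104024 + 6*√11065)*226435 = 23554674440 + 1358610*√11065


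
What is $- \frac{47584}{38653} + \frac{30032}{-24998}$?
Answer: $- \frac{1175165864}{483123847} \approx -2.4324$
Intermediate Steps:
$- \frac{47584}{38653} + \frac{30032}{-24998} = \left(-47584\right) \frac{1}{38653} + 30032 \left(- \frac{1}{24998}\right) = - \frac{47584}{38653} - \frac{15016}{12499} = - \frac{1175165864}{483123847}$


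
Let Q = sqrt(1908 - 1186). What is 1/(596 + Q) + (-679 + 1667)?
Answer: 175120334/177247 - 19*sqrt(2)/354494 ≈ 988.00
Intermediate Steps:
Q = 19*sqrt(2) (Q = sqrt(722) = 19*sqrt(2) ≈ 26.870)
1/(596 + Q) + (-679 + 1667) = 1/(596 + 19*sqrt(2)) + (-679 + 1667) = 1/(596 + 19*sqrt(2)) + 988 = 988 + 1/(596 + 19*sqrt(2))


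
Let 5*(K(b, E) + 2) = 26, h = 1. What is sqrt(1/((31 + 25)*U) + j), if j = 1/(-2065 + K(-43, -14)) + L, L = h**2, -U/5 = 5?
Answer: 3*sqrt(1367850946)/111020 ≈ 0.99940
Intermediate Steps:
K(b, E) = 16/5 (K(b, E) = -2 + (1/5)*26 = -2 + 26/5 = 16/5)
U = -25 (U = -5*5 = -25)
L = 1 (L = 1**2 = 1)
j = 10304/10309 (j = 1/(-2065 + 16/5) + 1 = 1/(-10309/5) + 1 = -5/10309 + 1 = 10304/10309 ≈ 0.99951)
sqrt(1/((31 + 25)*U) + j) = sqrt(1/((31 + 25)*(-25)) + 10304/10309) = sqrt(1/(56*(-25)) + 10304/10309) = sqrt(1/(-1400) + 10304/10309) = sqrt(-1/1400 + 10304/10309) = sqrt(14415291/14432600) = 3*sqrt(1367850946)/111020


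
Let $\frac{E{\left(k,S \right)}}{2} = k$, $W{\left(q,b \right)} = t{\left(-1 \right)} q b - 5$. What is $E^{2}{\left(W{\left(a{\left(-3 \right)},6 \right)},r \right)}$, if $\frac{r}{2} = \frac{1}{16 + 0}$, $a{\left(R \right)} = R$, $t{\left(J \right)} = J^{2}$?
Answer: $2116$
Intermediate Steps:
$W{\left(q,b \right)} = -5 + b q$ ($W{\left(q,b \right)} = \left(-1\right)^{2} q b - 5 = 1 q b - 5 = q b - 5 = b q - 5 = -5 + b q$)
$r = \frac{1}{8}$ ($r = \frac{2}{16 + 0} = \frac{2}{16} = 2 \cdot \frac{1}{16} = \frac{1}{8} \approx 0.125$)
$E{\left(k,S \right)} = 2 k$
$E^{2}{\left(W{\left(a{\left(-3 \right)},6 \right)},r \right)} = \left(2 \left(-5 + 6 \left(-3\right)\right)\right)^{2} = \left(2 \left(-5 - 18\right)\right)^{2} = \left(2 \left(-23\right)\right)^{2} = \left(-46\right)^{2} = 2116$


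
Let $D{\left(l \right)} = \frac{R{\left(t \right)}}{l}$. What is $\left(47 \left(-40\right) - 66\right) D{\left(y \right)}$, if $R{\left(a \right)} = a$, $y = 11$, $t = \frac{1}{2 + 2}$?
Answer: $- \frac{973}{22} \approx -44.227$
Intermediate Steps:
$t = \frac{1}{4} \approx 0.25$
$D{\left(l \right)} = \frac{1}{4 l}$
$\left(47 \left(-40\right) - 66\right) D{\left(y \right)} = \left(47 \left(-40\right) - 66\right) \frac{1}{4 \cdot 11} = \left(-1880 - 66\right) \frac{1}{4} \cdot \frac{1}{11} = \left(-1946\right) \frac{1}{44} = - \frac{973}{22}$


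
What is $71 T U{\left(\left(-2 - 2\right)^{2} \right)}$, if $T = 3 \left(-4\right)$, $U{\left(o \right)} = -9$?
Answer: $7668$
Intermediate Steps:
$T = -12$
$71 T U{\left(\left(-2 - 2\right)^{2} \right)} = 71 \left(-12\right) \left(-9\right) = \left(-852\right) \left(-9\right) = 7668$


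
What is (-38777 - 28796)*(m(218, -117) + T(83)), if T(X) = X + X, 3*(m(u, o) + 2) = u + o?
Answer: -40070789/3 ≈ -1.3357e+7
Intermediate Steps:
m(u, o) = -2 + o/3 + u/3 (m(u, o) = -2 + (u + o)/3 = -2 + (o + u)/3 = -2 + (o/3 + u/3) = -2 + o/3 + u/3)
T(X) = 2*X
(-38777 - 28796)*(m(218, -117) + T(83)) = (-38777 - 28796)*((-2 + (⅓)*(-117) + (⅓)*218) + 2*83) = -67573*((-2 - 39 + 218/3) + 166) = -67573*(95/3 + 166) = -67573*593/3 = -40070789/3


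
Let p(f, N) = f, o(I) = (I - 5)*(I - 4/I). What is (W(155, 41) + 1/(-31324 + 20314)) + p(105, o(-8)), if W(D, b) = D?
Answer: 2862599/11010 ≈ 260.00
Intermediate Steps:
o(I) = (-5 + I)*(I - 4/I)
(W(155, 41) + 1/(-31324 + 20314)) + p(105, o(-8)) = (155 + 1/(-31324 + 20314)) + 105 = (155 + 1/(-11010)) + 105 = (155 - 1/11010) + 105 = 1706549/11010 + 105 = 2862599/11010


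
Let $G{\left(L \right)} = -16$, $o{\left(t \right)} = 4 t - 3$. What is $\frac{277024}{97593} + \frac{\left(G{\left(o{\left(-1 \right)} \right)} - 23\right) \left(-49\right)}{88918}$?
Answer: $\frac{24818920255}{8677774374} \approx 2.8601$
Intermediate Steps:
$o{\left(t \right)} = -3 + 4 t$
$\frac{277024}{97593} + \frac{\left(G{\left(o{\left(-1 \right)} \right)} - 23\right) \left(-49\right)}{88918} = \frac{277024}{97593} + \frac{\left(-16 - 23\right) \left(-49\right)}{88918} = 277024 \cdot \frac{1}{97593} + \left(-39\right) \left(-49\right) \frac{1}{88918} = \frac{277024}{97593} + 1911 \cdot \frac{1}{88918} = \frac{277024}{97593} + \frac{1911}{88918} = \frac{24818920255}{8677774374}$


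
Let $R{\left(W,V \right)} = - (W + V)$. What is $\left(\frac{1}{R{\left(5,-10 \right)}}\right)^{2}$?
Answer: $\frac{1}{25} \approx 0.04$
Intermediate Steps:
$R{\left(W,V \right)} = - V - W$ ($R{\left(W,V \right)} = - (V + W) = - V - W$)
$\left(\frac{1}{R{\left(5,-10 \right)}}\right)^{2} = \left(\frac{1}{\left(-1\right) \left(-10\right) - 5}\right)^{2} = \left(\frac{1}{10 - 5}\right)^{2} = \left(\frac{1}{5}\right)^{2} = \frac{1}{25}$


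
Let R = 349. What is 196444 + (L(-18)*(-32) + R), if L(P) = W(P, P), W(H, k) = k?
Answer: 197369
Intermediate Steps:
L(P) = P
196444 + (L(-18)*(-32) + R) = 196444 + (-18*(-32) + 349) = 196444 + (576 + 349) = 196444 + 925 = 197369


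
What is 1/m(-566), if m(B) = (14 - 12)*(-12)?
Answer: -1/24 ≈ -0.041667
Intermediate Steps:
m(B) = -24 (m(B) = 2*(-12) = -24)
1/m(-566) = 1/(-24) = -1/24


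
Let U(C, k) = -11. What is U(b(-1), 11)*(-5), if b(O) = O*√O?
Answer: 55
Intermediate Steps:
b(O) = O^(3/2)
U(b(-1), 11)*(-5) = -11*(-5) = 55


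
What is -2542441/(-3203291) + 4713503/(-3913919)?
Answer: -5147813602094/12537421507429 ≈ -0.41060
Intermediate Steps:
-2542441/(-3203291) + 4713503/(-3913919) = -2542441*(-1/3203291) + 4713503*(-1/3913919) = 2542441/3203291 - 4713503/3913919 = -5147813602094/12537421507429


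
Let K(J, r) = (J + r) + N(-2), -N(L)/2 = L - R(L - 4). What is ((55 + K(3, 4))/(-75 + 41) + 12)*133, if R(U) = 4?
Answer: 22211/17 ≈ 1306.5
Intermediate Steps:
N(L) = 8 - 2*L (N(L) = -2*(L - 1*4) = -2*(L - 4) = -2*(-4 + L) = 8 - 2*L)
K(J, r) = 12 + J + r (K(J, r) = (J + r) + (8 - 2*(-2)) = (J + r) + (8 + 4) = (J + r) + 12 = 12 + J + r)
((55 + K(3, 4))/(-75 + 41) + 12)*133 = ((55 + (12 + 3 + 4))/(-75 + 41) + 12)*133 = ((55 + 19)/(-34) + 12)*133 = (74*(-1/34) + 12)*133 = (-37/17 + 12)*133 = (167/17)*133 = 22211/17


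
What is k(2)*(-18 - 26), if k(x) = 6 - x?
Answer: -176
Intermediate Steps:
k(2)*(-18 - 26) = (6 - 1*2)*(-18 - 26) = (6 - 2)*(-44) = 4*(-44) = -176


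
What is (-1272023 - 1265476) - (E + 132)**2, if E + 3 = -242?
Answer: -2550268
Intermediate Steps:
E = -245 (E = -3 - 242 = -245)
(-1272023 - 1265476) - (E + 132)**2 = (-1272023 - 1265476) - (-245 + 132)**2 = -2537499 - 1*(-113)**2 = -2537499 - 1*12769 = -2537499 - 12769 = -2550268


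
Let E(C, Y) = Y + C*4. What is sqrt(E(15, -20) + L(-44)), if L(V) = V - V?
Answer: 2*sqrt(10) ≈ 6.3246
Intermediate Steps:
E(C, Y) = Y + 4*C
L(V) = 0
sqrt(E(15, -20) + L(-44)) = sqrt((-20 + 4*15) + 0) = sqrt((-20 + 60) + 0) = sqrt(40 + 0) = sqrt(40) = 2*sqrt(10)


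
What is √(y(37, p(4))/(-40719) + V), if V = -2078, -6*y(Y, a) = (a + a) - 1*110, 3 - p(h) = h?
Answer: I*√70314317654/5817 ≈ 45.585*I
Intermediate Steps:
p(h) = 3 - h
y(Y, a) = 55/3 - a/3 (y(Y, a) = -((a + a) - 1*110)/6 = -(2*a - 110)/6 = -(-110 + 2*a)/6 = 55/3 - a/3)
√(y(37, p(4))/(-40719) + V) = √((55/3 - (3 - 1*4)/3)/(-40719) - 2078) = √((55/3 - (3 - 4)/3)*(-1/40719) - 2078) = √((55/3 - ⅓*(-1))*(-1/40719) - 2078) = √((55/3 + ⅓)*(-1/40719) - 2078) = √((56/3)*(-1/40719) - 2078) = √(-8/17451 - 2078) = √(-36263186/17451) = I*√70314317654/5817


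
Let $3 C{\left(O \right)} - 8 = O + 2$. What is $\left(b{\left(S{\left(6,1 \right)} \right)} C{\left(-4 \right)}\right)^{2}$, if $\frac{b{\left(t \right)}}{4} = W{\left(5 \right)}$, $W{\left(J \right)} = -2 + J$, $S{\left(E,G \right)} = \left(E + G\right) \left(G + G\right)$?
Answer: $576$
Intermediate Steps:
$S{\left(E,G \right)} = 2 G \left(E + G\right)$ ($S{\left(E,G \right)} = \left(E + G\right) 2 G = 2 G \left(E + G\right)$)
$C{\left(O \right)} = \frac{10}{3} + \frac{O}{3}$ ($C{\left(O \right)} = \frac{8}{3} + \frac{O + 2}{3} = \frac{8}{3} + \frac{2 + O}{3} = \frac{8}{3} + \left(\frac{2}{3} + \frac{O}{3}\right) = \frac{10}{3} + \frac{O}{3}$)
$b{\left(t \right)} = 12$ ($b{\left(t \right)} = 4 \left(-2 + 5\right) = 4 \cdot 3 = 12$)
$\left(b{\left(S{\left(6,1 \right)} \right)} C{\left(-4 \right)}\right)^{2} = \left(12 \left(\frac{10}{3} + \frac{1}{3} \left(-4\right)\right)\right)^{2} = \left(12 \left(\frac{10}{3} - \frac{4}{3}\right)\right)^{2} = \left(12 \cdot 2\right)^{2} = 24^{2} = 576$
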